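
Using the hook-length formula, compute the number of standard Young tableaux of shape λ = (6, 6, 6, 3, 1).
# SYT of shape (6, 6, 6, 3, 1) = 320089770

Hook-length formula: f^λ = n! / Π hook(c), product over all cells c of the Young diagram. For λ = (6, 6, 6, 3, 1), n = 22 boxes. Hook lengths by row (left-to-right, top-to-bottom): [10, 8, 7, 5, 4, 3]; [9, 7, 6, 4, 3, 2]; [8, 6, 5, 3, 2, 1]; [4, 2, 1]; [1]. Product of hooks = 3511517184000. So f^λ = 22! / 3511517184000 = 1124000727777607680000 / 3511517184000 = 320089770.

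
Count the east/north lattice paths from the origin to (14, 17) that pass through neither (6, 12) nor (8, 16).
Number of paths = 238091580

Inclusion–exclusion. Total paths: C(31, 14) = 265182525. Through P₁: C(18, 6)·C(13, 8) = 23891868. Through P₂: C(24, 8)·C(7, 6) = 5148297. Since P₁ is strictly southwest of P₂, a monotone path through both must visit P₁ then P₂; paths through both = C(18, 6)·C(6, 2)·C(7, 6) = 1949220. Avoid both = 265182525 − 23891868 − 5148297 + 1949220 = 238091580.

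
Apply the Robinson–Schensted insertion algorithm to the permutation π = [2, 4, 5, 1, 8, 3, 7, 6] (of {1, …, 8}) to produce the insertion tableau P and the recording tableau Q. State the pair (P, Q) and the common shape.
P = [1, 3, 5, 6] / [2, 4, 7] / [8];  Q = [1, 2, 3, 5] / [4, 6, 7] / [8];  common shape = (4, 3, 1)

Row-insert the values π_1, π_2, … into P one at a time, bumping the leftmost entry strictly greater than the inserted value down to the next row. The recording tableau Q records, in position (i, j), the step at which that cell was added to P.
  Insert 2 (step 1): P = [2];  Q = [1]
  Insert 4 (step 2): P = [2, 4];  Q = [1, 2]
  Insert 5 (step 3): P = [2, 4, 5];  Q = [1, 2, 3]
  Insert 1 (step 4): P = [1, 4, 5] / [2];  Q = [1, 2, 3] / [4]
  Insert 8 (step 5): P = [1, 4, 5, 8] / [2];  Q = [1, 2, 3, 5] / [4]
  Insert 3 (step 6): P = [1, 3, 5, 8] / [2, 4];  Q = [1, 2, 3, 5] / [4, 6]
  Insert 7 (step 7): P = [1, 3, 5, 7] / [2, 4, 8];  Q = [1, 2, 3, 5] / [4, 6, 7]
  Insert 6 (step 8): P = [1, 3, 5, 6] / [2, 4, 7] / [8];  Q = [1, 2, 3, 5] / [4, 6, 7] / [8]
Final shape: (4, 3, 1).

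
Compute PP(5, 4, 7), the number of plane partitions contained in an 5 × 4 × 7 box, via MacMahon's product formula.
PP(5, 4, 7) = 868489479

Evaluate the triple product over i = 1..5, j = 1..4, k = 1..7. The factors are (2/1) · (3/2) · (4/3) · (5/4) · (6/5) · (7/6) · (8/7) · (3/2) · … (140 factors total). The numerators and denominators telescope so the product is an integer; carrying out the multiplication exactly gives PP(5, 4, 7) = 868489479.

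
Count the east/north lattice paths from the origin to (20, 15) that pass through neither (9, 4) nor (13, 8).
Number of paths = 2216953200

Inclusion–exclusion. Total paths: C(35, 20) = 3247943160. Through P₁: C(13, 9)·C(22, 11) = 504383880. Through P₂: C(21, 13)·C(14, 7) = 698377680. Since P₁ is strictly southwest of P₂, a monotone path through both must visit P₁ then P₂; paths through both = C(13, 9)·C(8, 4)·C(14, 7) = 171771600. Avoid both = 3247943160 − 504383880 − 698377680 + 171771600 = 2216953200.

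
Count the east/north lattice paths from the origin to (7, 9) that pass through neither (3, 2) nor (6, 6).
Number of paths = 5844

Inclusion–exclusion. Total paths: C(16, 7) = 11440. Through P₁: C(5, 3)·C(11, 4) = 3300. Through P₂: C(12, 6)·C(4, 1) = 3696. Since P₁ is strictly southwest of P₂, a monotone path through both must visit P₁ then P₂; paths through both = C(5, 3)·C(7, 3)·C(4, 1) = 1400. Avoid both = 11440 − 3300 − 3696 + 1400 = 5844.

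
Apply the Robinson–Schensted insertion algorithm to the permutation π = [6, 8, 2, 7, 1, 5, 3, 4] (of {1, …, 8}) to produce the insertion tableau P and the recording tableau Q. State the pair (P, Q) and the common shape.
P = [1, 3, 4] / [2, 5] / [6, 7] / [8];  Q = [1, 2, 8] / [3, 4] / [5, 6] / [7];  common shape = (3, 2, 2, 1)

Row-insert the values π_1, π_2, … into P one at a time, bumping the leftmost entry strictly greater than the inserted value down to the next row. The recording tableau Q records, in position (i, j), the step at which that cell was added to P.
  Insert 6 (step 1): P = [6];  Q = [1]
  Insert 8 (step 2): P = [6, 8];  Q = [1, 2]
  Insert 2 (step 3): P = [2, 8] / [6];  Q = [1, 2] / [3]
  Insert 7 (step 4): P = [2, 7] / [6, 8];  Q = [1, 2] / [3, 4]
  Insert 1 (step 5): P = [1, 7] / [2, 8] / [6];  Q = [1, 2] / [3, 4] / [5]
  Insert 5 (step 6): P = [1, 5] / [2, 7] / [6, 8];  Q = [1, 2] / [3, 4] / [5, 6]
  Insert 3 (step 7): P = [1, 3] / [2, 5] / [6, 7] / [8];  Q = [1, 2] / [3, 4] / [5, 6] / [7]
  Insert 4 (step 8): P = [1, 3, 4] / [2, 5] / [6, 7] / [8];  Q = [1, 2, 8] / [3, 4] / [5, 6] / [7]
Final shape: (3, 2, 2, 1).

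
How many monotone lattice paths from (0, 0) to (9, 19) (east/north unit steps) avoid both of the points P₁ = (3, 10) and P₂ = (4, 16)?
Number of paths = 5316262

Inclusion–exclusion. Total paths: C(28, 9) = 6906900. Through P₁: C(13, 3)·C(15, 6) = 1431430. Through P₂: C(20, 4)·C(8, 5) = 271320. Since P₁ is strictly southwest of P₂, a monotone path through both must visit P₁ then P₂; paths through both = C(13, 3)·C(7, 1)·C(8, 5) = 112112. Avoid both = 6906900 − 1431430 − 271320 + 112112 = 5316262.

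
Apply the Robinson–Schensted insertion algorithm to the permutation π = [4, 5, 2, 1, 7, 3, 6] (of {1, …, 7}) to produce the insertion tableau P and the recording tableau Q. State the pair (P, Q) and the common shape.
P = [1, 3, 6] / [2, 5, 7] / [4];  Q = [1, 2, 5] / [3, 6, 7] / [4];  common shape = (3, 3, 1)

Row-insert the values π_1, π_2, … into P one at a time, bumping the leftmost entry strictly greater than the inserted value down to the next row. The recording tableau Q records, in position (i, j), the step at which that cell was added to P.
  Insert 4 (step 1): P = [4];  Q = [1]
  Insert 5 (step 2): P = [4, 5];  Q = [1, 2]
  Insert 2 (step 3): P = [2, 5] / [4];  Q = [1, 2] / [3]
  Insert 1 (step 4): P = [1, 5] / [2] / [4];  Q = [1, 2] / [3] / [4]
  Insert 7 (step 5): P = [1, 5, 7] / [2] / [4];  Q = [1, 2, 5] / [3] / [4]
  Insert 3 (step 6): P = [1, 3, 7] / [2, 5] / [4];  Q = [1, 2, 5] / [3, 6] / [4]
  Insert 6 (step 7): P = [1, 3, 6] / [2, 5, 7] / [4];  Q = [1, 2, 5] / [3, 6, 7] / [4]
Final shape: (3, 3, 1).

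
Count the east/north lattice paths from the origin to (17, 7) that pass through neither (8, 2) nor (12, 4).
Number of paths = 191894

Inclusion–exclusion. Total paths: C(24, 17) = 346104. Through P₁: C(10, 8)·C(14, 9) = 90090. Through P₂: C(16, 12)·C(8, 5) = 101920. Since P₁ is strictly southwest of P₂, a monotone path through both must visit P₁ then P₂; paths through both = C(10, 8)·C(6, 4)·C(8, 5) = 37800. Avoid both = 346104 − 90090 − 101920 + 37800 = 191894.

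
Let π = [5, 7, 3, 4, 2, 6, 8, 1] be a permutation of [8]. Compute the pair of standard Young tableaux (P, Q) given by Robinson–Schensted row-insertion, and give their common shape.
P = [1, 4, 6, 8] / [2, 7] / [3] / [5];  Q = [1, 2, 6, 7] / [3, 4] / [5] / [8];  common shape = (4, 2, 1, 1)

Row-insert the values π_1, π_2, … into P one at a time, bumping the leftmost entry strictly greater than the inserted value down to the next row. The recording tableau Q records, in position (i, j), the step at which that cell was added to P.
  Insert 5 (step 1): P = [5];  Q = [1]
  Insert 7 (step 2): P = [5, 7];  Q = [1, 2]
  Insert 3 (step 3): P = [3, 7] / [5];  Q = [1, 2] / [3]
  Insert 4 (step 4): P = [3, 4] / [5, 7];  Q = [1, 2] / [3, 4]
  Insert 2 (step 5): P = [2, 4] / [3, 7] / [5];  Q = [1, 2] / [3, 4] / [5]
  Insert 6 (step 6): P = [2, 4, 6] / [3, 7] / [5];  Q = [1, 2, 6] / [3, 4] / [5]
  Insert 8 (step 7): P = [2, 4, 6, 8] / [3, 7] / [5];  Q = [1, 2, 6, 7] / [3, 4] / [5]
  Insert 1 (step 8): P = [1, 4, 6, 8] / [2, 7] / [3] / [5];  Q = [1, 2, 6, 7] / [3, 4] / [5] / [8]
Final shape: (4, 2, 1, 1).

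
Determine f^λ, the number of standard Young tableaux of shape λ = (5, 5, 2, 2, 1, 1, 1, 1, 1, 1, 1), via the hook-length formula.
# SYT of shape (5, 5, 2, 2, 1, 1, 1, 1, 1, 1, 1) = 44341440

Hook-length formula: f^λ = n! / Π hook(c), product over all cells c of the Young diagram. For λ = (5, 5, 2, 2, 1, 1, 1, 1, 1, 1, 1), n = 21 boxes. Hook lengths by row (left-to-right, top-to-bottom): [15, 7, 4, 3, 2]; [14, 6, 3, 2, 1]; [10, 2]; [9, 1]; [7]; [6]; [5]; [4]; [3]; [2]; [1]. Product of hooks = 1152216576000. So f^λ = 21! / 1152216576000 = 51090942171709440000 / 1152216576000 = 44341440.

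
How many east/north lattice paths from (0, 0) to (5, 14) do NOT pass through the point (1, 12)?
Number of paths = 11433

Total paths from (0, 0) to (5, 14): C(19, 5) = 11628. Paths through (1, 12): (paths (0, 0) → (1, 12)) × (paths (1, 12) → (5, 14)) = C(13, 1) · C(6, 4) = 13 · 15 = 195. Avoidance count = 11628 − 195 = 11433.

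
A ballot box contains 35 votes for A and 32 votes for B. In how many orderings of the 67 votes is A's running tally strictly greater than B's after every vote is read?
Strict-lead orderings = 600607911737487654

Total orderings of the 67 votes with 35 for A: C(67, 35) = 13413576695470557606. By the Bertrand ballot formula (Cycle Lemma / reflection principle), the number of orderings in which A is strictly ahead of B throughout is (p − q)/(p + q) · C(p + q, p) = (35 − 32)/(35 + 32) · 13413576695470557606 = 600607911737487654.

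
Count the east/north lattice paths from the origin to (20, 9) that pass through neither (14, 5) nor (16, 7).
Number of paths = 4942290

Inclusion–exclusion. Total paths: C(29, 20) = 10015005. Through P₁: C(19, 14)·C(10, 6) = 2441880. Through P₂: C(23, 16)·C(6, 4) = 3677355. Since P₁ is strictly southwest of P₂, a monotone path through both must visit P₁ then P₂; paths through both = C(19, 14)·C(4, 2)·C(6, 4) = 1046520. Avoid both = 10015005 − 2441880 − 3677355 + 1046520 = 4942290.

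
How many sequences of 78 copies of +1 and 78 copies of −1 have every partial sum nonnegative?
C_78 = 73745243611532458459690151854647329239335600

These ballot sequences are counted by the Catalan number C_n = (1/(n + 1)) · C(2n, n). For n = 78: C_78 = (1/79) · C(156, 78) = 5825874245311064218315521996517139009907512400/79 = 73745243611532458459690151854647329239335600.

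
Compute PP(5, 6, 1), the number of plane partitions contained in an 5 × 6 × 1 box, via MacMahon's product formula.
PP(5, 6, 1) = 462

Evaluate the triple product over i = 1..5, j = 1..6, k = 1..1. The factors are (2/1) · (3/2) · (4/3) · (5/4) · (6/5) · (7/6) · (3/2) · (4/3) · … (30 factors total). The numerators and denominators telescope so the product is an integer; carrying out the multiplication exactly gives PP(5, 6, 1) = 462.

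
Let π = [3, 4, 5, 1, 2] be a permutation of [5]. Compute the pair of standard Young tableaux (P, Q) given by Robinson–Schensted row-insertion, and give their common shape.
P = [1, 2, 5] / [3, 4];  Q = [1, 2, 3] / [4, 5];  common shape = (3, 2)

Row-insert the values π_1, π_2, … into P one at a time, bumping the leftmost entry strictly greater than the inserted value down to the next row. The recording tableau Q records, in position (i, j), the step at which that cell was added to P.
  Insert 3 (step 1): P = [3];  Q = [1]
  Insert 4 (step 2): P = [3, 4];  Q = [1, 2]
  Insert 5 (step 3): P = [3, 4, 5];  Q = [1, 2, 3]
  Insert 1 (step 4): P = [1, 4, 5] / [3];  Q = [1, 2, 3] / [4]
  Insert 2 (step 5): P = [1, 2, 5] / [3, 4];  Q = [1, 2, 3] / [4, 5]
Final shape: (3, 2).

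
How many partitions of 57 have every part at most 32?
p(57, parts ≤ 32) = 606816

Use the recurrence p(n, m) = p(n, m−1) + p(n−m, m): either the largest part is < m (count p(n, m−1)) or the largest part is exactly m (remove one copy of m, count p(n−m, m)). With p(0, ·) = 1 this gives p(57, parts ≤ 32) = 606816. (By conjugating Young diagrams, this also counts partitions of 57 into at most 32 parts.)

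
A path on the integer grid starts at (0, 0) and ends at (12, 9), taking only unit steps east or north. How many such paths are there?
Number of paths = 293930

A monotone lattice path from (0, 0) to (12, 9) consists of 12 east steps and 9 north steps in some order, so it is determined by which 12 of the 21 steps are east. The count is C(21, 12) = 293930.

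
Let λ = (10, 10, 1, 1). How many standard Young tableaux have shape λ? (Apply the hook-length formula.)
# SYT of shape (10, 10, 1, 1) = 2735810

Hook-length formula: f^λ = n! / Π hook(c), product over all cells c of the Young diagram. For λ = (10, 10, 1, 1), n = 22 boxes. Hook lengths by row (left-to-right, top-to-bottom): [13, 10, 9, 8, 7, 6, 5, 4, 3, 2]; [12, 9, 8, 7, 6, 5, 4, 3, 2, 1]; [2]; [1]. Product of hooks = 410847510528000. So f^λ = 22! / 410847510528000 = 1124000727777607680000 / 410847510528000 = 2735810.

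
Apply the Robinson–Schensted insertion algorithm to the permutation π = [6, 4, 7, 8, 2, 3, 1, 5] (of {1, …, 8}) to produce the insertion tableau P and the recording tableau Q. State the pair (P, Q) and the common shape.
P = [1, 3, 5] / [2, 7, 8] / [4] / [6];  Q = [1, 3, 4] / [2, 6, 8] / [5] / [7];  common shape = (3, 3, 1, 1)

Row-insert the values π_1, π_2, … into P one at a time, bumping the leftmost entry strictly greater than the inserted value down to the next row. The recording tableau Q records, in position (i, j), the step at which that cell was added to P.
  Insert 6 (step 1): P = [6];  Q = [1]
  Insert 4 (step 2): P = [4] / [6];  Q = [1] / [2]
  Insert 7 (step 3): P = [4, 7] / [6];  Q = [1, 3] / [2]
  Insert 8 (step 4): P = [4, 7, 8] / [6];  Q = [1, 3, 4] / [2]
  Insert 2 (step 5): P = [2, 7, 8] / [4] / [6];  Q = [1, 3, 4] / [2] / [5]
  Insert 3 (step 6): P = [2, 3, 8] / [4, 7] / [6];  Q = [1, 3, 4] / [2, 6] / [5]
  Insert 1 (step 7): P = [1, 3, 8] / [2, 7] / [4] / [6];  Q = [1, 3, 4] / [2, 6] / [5] / [7]
  Insert 5 (step 8): P = [1, 3, 5] / [2, 7, 8] / [4] / [6];  Q = [1, 3, 4] / [2, 6, 8] / [5] / [7]
Final shape: (3, 3, 1, 1).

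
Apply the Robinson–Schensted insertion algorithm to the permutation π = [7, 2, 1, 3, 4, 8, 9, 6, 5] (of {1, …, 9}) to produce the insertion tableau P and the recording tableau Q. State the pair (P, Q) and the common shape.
P = [1, 3, 4, 5, 9] / [2, 6] / [7, 8];  Q = [1, 4, 5, 6, 7] / [2, 8] / [3, 9];  common shape = (5, 2, 2)

Row-insert the values π_1, π_2, … into P one at a time, bumping the leftmost entry strictly greater than the inserted value down to the next row. The recording tableau Q records, in position (i, j), the step at which that cell was added to P.
  Insert 7 (step 1): P = [7];  Q = [1]
  Insert 2 (step 2): P = [2] / [7];  Q = [1] / [2]
  Insert 1 (step 3): P = [1] / [2] / [7];  Q = [1] / [2] / [3]
  Insert 3 (step 4): P = [1, 3] / [2] / [7];  Q = [1, 4] / [2] / [3]
  Insert 4 (step 5): P = [1, 3, 4] / [2] / [7];  Q = [1, 4, 5] / [2] / [3]
  Insert 8 (step 6): P = [1, 3, 4, 8] / [2] / [7];  Q = [1, 4, 5, 6] / [2] / [3]
  Insert 9 (step 7): P = [1, 3, 4, 8, 9] / [2] / [7];  Q = [1, 4, 5, 6, 7] / [2] / [3]
  Insert 6 (step 8): P = [1, 3, 4, 6, 9] / [2, 8] / [7];  Q = [1, 4, 5, 6, 7] / [2, 8] / [3]
  Insert 5 (step 9): P = [1, 3, 4, 5, 9] / [2, 6] / [7, 8];  Q = [1, 4, 5, 6, 7] / [2, 8] / [3, 9]
Final shape: (5, 2, 2).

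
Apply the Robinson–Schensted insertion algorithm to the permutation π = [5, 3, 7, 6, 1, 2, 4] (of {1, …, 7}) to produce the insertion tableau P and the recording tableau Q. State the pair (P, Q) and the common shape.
P = [1, 2, 4] / [3, 6] / [5, 7];  Q = [1, 3, 7] / [2, 4] / [5, 6];  common shape = (3, 2, 2)

Row-insert the values π_1, π_2, … into P one at a time, bumping the leftmost entry strictly greater than the inserted value down to the next row. The recording tableau Q records, in position (i, j), the step at which that cell was added to P.
  Insert 5 (step 1): P = [5];  Q = [1]
  Insert 3 (step 2): P = [3] / [5];  Q = [1] / [2]
  Insert 7 (step 3): P = [3, 7] / [5];  Q = [1, 3] / [2]
  Insert 6 (step 4): P = [3, 6] / [5, 7];  Q = [1, 3] / [2, 4]
  Insert 1 (step 5): P = [1, 6] / [3, 7] / [5];  Q = [1, 3] / [2, 4] / [5]
  Insert 2 (step 6): P = [1, 2] / [3, 6] / [5, 7];  Q = [1, 3] / [2, 4] / [5, 6]
  Insert 4 (step 7): P = [1, 2, 4] / [3, 6] / [5, 7];  Q = [1, 3, 7] / [2, 4] / [5, 6]
Final shape: (3, 2, 2).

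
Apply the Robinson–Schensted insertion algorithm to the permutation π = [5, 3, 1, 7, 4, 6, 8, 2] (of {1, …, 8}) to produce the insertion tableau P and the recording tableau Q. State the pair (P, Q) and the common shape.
P = [1, 2, 6, 8] / [3, 4] / [5, 7];  Q = [1, 4, 6, 7] / [2, 5] / [3, 8];  common shape = (4, 2, 2)

Row-insert the values π_1, π_2, … into P one at a time, bumping the leftmost entry strictly greater than the inserted value down to the next row. The recording tableau Q records, in position (i, j), the step at which that cell was added to P.
  Insert 5 (step 1): P = [5];  Q = [1]
  Insert 3 (step 2): P = [3] / [5];  Q = [1] / [2]
  Insert 1 (step 3): P = [1] / [3] / [5];  Q = [1] / [2] / [3]
  Insert 7 (step 4): P = [1, 7] / [3] / [5];  Q = [1, 4] / [2] / [3]
  Insert 4 (step 5): P = [1, 4] / [3, 7] / [5];  Q = [1, 4] / [2, 5] / [3]
  Insert 6 (step 6): P = [1, 4, 6] / [3, 7] / [5];  Q = [1, 4, 6] / [2, 5] / [3]
  Insert 8 (step 7): P = [1, 4, 6, 8] / [3, 7] / [5];  Q = [1, 4, 6, 7] / [2, 5] / [3]
  Insert 2 (step 8): P = [1, 2, 6, 8] / [3, 4] / [5, 7];  Q = [1, 4, 6, 7] / [2, 5] / [3, 8]
Final shape: (4, 2, 2).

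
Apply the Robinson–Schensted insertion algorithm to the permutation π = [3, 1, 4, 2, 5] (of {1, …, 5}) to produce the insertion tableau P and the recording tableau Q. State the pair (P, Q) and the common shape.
P = [1, 2, 5] / [3, 4];  Q = [1, 3, 5] / [2, 4];  common shape = (3, 2)

Row-insert the values π_1, π_2, … into P one at a time, bumping the leftmost entry strictly greater than the inserted value down to the next row. The recording tableau Q records, in position (i, j), the step at which that cell was added to P.
  Insert 3 (step 1): P = [3];  Q = [1]
  Insert 1 (step 2): P = [1] / [3];  Q = [1] / [2]
  Insert 4 (step 3): P = [1, 4] / [3];  Q = [1, 3] / [2]
  Insert 2 (step 4): P = [1, 2] / [3, 4];  Q = [1, 3] / [2, 4]
  Insert 5 (step 5): P = [1, 2, 5] / [3, 4];  Q = [1, 3, 5] / [2, 4]
Final shape: (3, 2).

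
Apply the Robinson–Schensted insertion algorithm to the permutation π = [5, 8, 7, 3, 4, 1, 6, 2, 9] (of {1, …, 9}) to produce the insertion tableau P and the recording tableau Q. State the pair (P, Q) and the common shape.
P = [1, 2, 6, 9] / [3, 4] / [5, 7] / [8];  Q = [1, 2, 7, 9] / [3, 5] / [4, 8] / [6];  common shape = (4, 2, 2, 1)

Row-insert the values π_1, π_2, … into P one at a time, bumping the leftmost entry strictly greater than the inserted value down to the next row. The recording tableau Q records, in position (i, j), the step at which that cell was added to P.
  Insert 5 (step 1): P = [5];  Q = [1]
  Insert 8 (step 2): P = [5, 8];  Q = [1, 2]
  Insert 7 (step 3): P = [5, 7] / [8];  Q = [1, 2] / [3]
  Insert 3 (step 4): P = [3, 7] / [5] / [8];  Q = [1, 2] / [3] / [4]
  Insert 4 (step 5): P = [3, 4] / [5, 7] / [8];  Q = [1, 2] / [3, 5] / [4]
  Insert 1 (step 6): P = [1, 4] / [3, 7] / [5] / [8];  Q = [1, 2] / [3, 5] / [4] / [6]
  Insert 6 (step 7): P = [1, 4, 6] / [3, 7] / [5] / [8];  Q = [1, 2, 7] / [3, 5] / [4] / [6]
  Insert 2 (step 8): P = [1, 2, 6] / [3, 4] / [5, 7] / [8];  Q = [1, 2, 7] / [3, 5] / [4, 8] / [6]
  Insert 9 (step 9): P = [1, 2, 6, 9] / [3, 4] / [5, 7] / [8];  Q = [1, 2, 7, 9] / [3, 5] / [4, 8] / [6]
Final shape: (4, 2, 2, 1).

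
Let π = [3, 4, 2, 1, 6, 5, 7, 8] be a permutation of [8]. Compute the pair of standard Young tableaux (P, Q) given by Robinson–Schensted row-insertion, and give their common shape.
P = [1, 4, 5, 7, 8] / [2, 6] / [3];  Q = [1, 2, 5, 7, 8] / [3, 6] / [4];  common shape = (5, 2, 1)

Row-insert the values π_1, π_2, … into P one at a time, bumping the leftmost entry strictly greater than the inserted value down to the next row. The recording tableau Q records, in position (i, j), the step at which that cell was added to P.
  Insert 3 (step 1): P = [3];  Q = [1]
  Insert 4 (step 2): P = [3, 4];  Q = [1, 2]
  Insert 2 (step 3): P = [2, 4] / [3];  Q = [1, 2] / [3]
  Insert 1 (step 4): P = [1, 4] / [2] / [3];  Q = [1, 2] / [3] / [4]
  Insert 6 (step 5): P = [1, 4, 6] / [2] / [3];  Q = [1, 2, 5] / [3] / [4]
  Insert 5 (step 6): P = [1, 4, 5] / [2, 6] / [3];  Q = [1, 2, 5] / [3, 6] / [4]
  Insert 7 (step 7): P = [1, 4, 5, 7] / [2, 6] / [3];  Q = [1, 2, 5, 7] / [3, 6] / [4]
  Insert 8 (step 8): P = [1, 4, 5, 7, 8] / [2, 6] / [3];  Q = [1, 2, 5, 7, 8] / [3, 6] / [4]
Final shape: (5, 2, 1).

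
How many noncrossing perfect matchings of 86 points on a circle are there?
C_43 = 150853479205085351660700

These noncrossing handshakes are counted by the Catalan number C_n = (1/(n + 1)) · C(2n, n). For n = 43: C_43 = (1/44) · C(86, 43) = 6637553085023755473070800/44 = 150853479205085351660700.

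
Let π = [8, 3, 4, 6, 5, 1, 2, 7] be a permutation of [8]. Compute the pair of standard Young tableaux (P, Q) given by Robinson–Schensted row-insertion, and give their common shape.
P = [1, 2, 5, 7] / [3, 4] / [6] / [8];  Q = [1, 3, 4, 8] / [2, 7] / [5] / [6];  common shape = (4, 2, 1, 1)

Row-insert the values π_1, π_2, … into P one at a time, bumping the leftmost entry strictly greater than the inserted value down to the next row. The recording tableau Q records, in position (i, j), the step at which that cell was added to P.
  Insert 8 (step 1): P = [8];  Q = [1]
  Insert 3 (step 2): P = [3] / [8];  Q = [1] / [2]
  Insert 4 (step 3): P = [3, 4] / [8];  Q = [1, 3] / [2]
  Insert 6 (step 4): P = [3, 4, 6] / [8];  Q = [1, 3, 4] / [2]
  Insert 5 (step 5): P = [3, 4, 5] / [6] / [8];  Q = [1, 3, 4] / [2] / [5]
  Insert 1 (step 6): P = [1, 4, 5] / [3] / [6] / [8];  Q = [1, 3, 4] / [2] / [5] / [6]
  Insert 2 (step 7): P = [1, 2, 5] / [3, 4] / [6] / [8];  Q = [1, 3, 4] / [2, 7] / [5] / [6]
  Insert 7 (step 8): P = [1, 2, 5, 7] / [3, 4] / [6] / [8];  Q = [1, 3, 4, 8] / [2, 7] / [5] / [6]
Final shape: (4, 2, 1, 1).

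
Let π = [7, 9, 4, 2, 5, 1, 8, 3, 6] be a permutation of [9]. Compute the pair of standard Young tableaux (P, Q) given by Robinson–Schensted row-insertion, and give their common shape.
P = [1, 3, 6] / [2, 5, 8] / [4, 9] / [7];  Q = [1, 2, 7] / [3, 5, 9] / [4, 8] / [6];  common shape = (3, 3, 2, 1)

Row-insert the values π_1, π_2, … into P one at a time, bumping the leftmost entry strictly greater than the inserted value down to the next row. The recording tableau Q records, in position (i, j), the step at which that cell was added to P.
  Insert 7 (step 1): P = [7];  Q = [1]
  Insert 9 (step 2): P = [7, 9];  Q = [1, 2]
  Insert 4 (step 3): P = [4, 9] / [7];  Q = [1, 2] / [3]
  Insert 2 (step 4): P = [2, 9] / [4] / [7];  Q = [1, 2] / [3] / [4]
  Insert 5 (step 5): P = [2, 5] / [4, 9] / [7];  Q = [1, 2] / [3, 5] / [4]
  Insert 1 (step 6): P = [1, 5] / [2, 9] / [4] / [7];  Q = [1, 2] / [3, 5] / [4] / [6]
  Insert 8 (step 7): P = [1, 5, 8] / [2, 9] / [4] / [7];  Q = [1, 2, 7] / [3, 5] / [4] / [6]
  Insert 3 (step 8): P = [1, 3, 8] / [2, 5] / [4, 9] / [7];  Q = [1, 2, 7] / [3, 5] / [4, 8] / [6]
  Insert 6 (step 9): P = [1, 3, 6] / [2, 5, 8] / [4, 9] / [7];  Q = [1, 2, 7] / [3, 5, 9] / [4, 8] / [6]
Final shape: (3, 3, 2, 1).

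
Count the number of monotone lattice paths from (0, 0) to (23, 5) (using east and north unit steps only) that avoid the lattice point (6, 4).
Number of paths = 94500

Total paths from (0, 0) to (23, 5): C(28, 23) = 98280. Paths through (6, 4): (paths (0, 0) → (6, 4)) × (paths (6, 4) → (23, 5)) = C(10, 6) · C(18, 17) = 210 · 18 = 3780. Avoidance count = 98280 − 3780 = 94500.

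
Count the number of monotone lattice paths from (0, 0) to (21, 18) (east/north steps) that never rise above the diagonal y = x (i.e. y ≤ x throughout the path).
Number of paths = 11338026180

By the reflection principle (André's argument), the number of monotone paths to (21, 18) with n ≤ m that never go above y = x is C(39, 21) − C(39, 22) = 62359143990 − 51021117810 = 11338026180.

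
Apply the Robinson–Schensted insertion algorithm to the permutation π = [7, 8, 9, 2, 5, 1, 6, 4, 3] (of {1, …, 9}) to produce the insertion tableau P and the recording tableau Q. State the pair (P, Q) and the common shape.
P = [1, 3, 6] / [2, 4, 9] / [5, 8] / [7];  Q = [1, 2, 3] / [4, 5, 7] / [6, 8] / [9];  common shape = (3, 3, 2, 1)

Row-insert the values π_1, π_2, … into P one at a time, bumping the leftmost entry strictly greater than the inserted value down to the next row. The recording tableau Q records, in position (i, j), the step at which that cell was added to P.
  Insert 7 (step 1): P = [7];  Q = [1]
  Insert 8 (step 2): P = [7, 8];  Q = [1, 2]
  Insert 9 (step 3): P = [7, 8, 9];  Q = [1, 2, 3]
  Insert 2 (step 4): P = [2, 8, 9] / [7];  Q = [1, 2, 3] / [4]
  Insert 5 (step 5): P = [2, 5, 9] / [7, 8];  Q = [1, 2, 3] / [4, 5]
  Insert 1 (step 6): P = [1, 5, 9] / [2, 8] / [7];  Q = [1, 2, 3] / [4, 5] / [6]
  Insert 6 (step 7): P = [1, 5, 6] / [2, 8, 9] / [7];  Q = [1, 2, 3] / [4, 5, 7] / [6]
  Insert 4 (step 8): P = [1, 4, 6] / [2, 5, 9] / [7, 8];  Q = [1, 2, 3] / [4, 5, 7] / [6, 8]
  Insert 3 (step 9): P = [1, 3, 6] / [2, 4, 9] / [5, 8] / [7];  Q = [1, 2, 3] / [4, 5, 7] / [6, 8] / [9]
Final shape: (3, 3, 2, 1).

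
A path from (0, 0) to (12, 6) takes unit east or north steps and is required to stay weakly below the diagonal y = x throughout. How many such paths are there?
Number of paths = 9996

By the reflection principle (André's argument), the number of monotone paths to (12, 6) with n ≤ m that never go above y = x is C(18, 12) − C(18, 13) = 18564 − 8568 = 9996.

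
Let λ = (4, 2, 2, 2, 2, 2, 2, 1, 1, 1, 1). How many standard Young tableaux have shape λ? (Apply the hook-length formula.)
# SYT of shape (4, 2, 2, 2, 2, 2, 2, 1, 1, 1, 1) = 1679600

Hook-length formula: f^λ = n! / Π hook(c), product over all cells c of the Young diagram. For λ = (4, 2, 2, 2, 2, 2, 2, 1, 1, 1, 1), n = 20 boxes. Hook lengths by row (left-to-right, top-to-bottom): [14, 9, 2, 1]; [11, 6]; [10, 5]; [9, 4]; [8, 3]; [7, 2]; [6, 1]; [4]; [3]; [2]; [1]. Product of hooks = 1448500838400. So f^λ = 20! / 1448500838400 = 2432902008176640000 / 1448500838400 = 1679600.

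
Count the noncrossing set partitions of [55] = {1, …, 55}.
C_55 = 1759414616608818870992479875972

These noncrossing partitions are counted by the Catalan number C_n = (1/(n + 1)) · C(2n, n). For n = 55: C_55 = (1/56) · C(110, 55) = 98527218530093856775578873054432/56 = 1759414616608818870992479875972.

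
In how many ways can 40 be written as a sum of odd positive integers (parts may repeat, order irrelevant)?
p_odd(40) = 1113

Enumerate partitions using only odd parts via the recurrence o(n, m) = o(n, m−2) + o(n−m, m) over odd m, starting from the largest odd part ≤ n. This gives p_odd(40) = 1113. (Euler's theorem: equals the count of distinct-part partitions.)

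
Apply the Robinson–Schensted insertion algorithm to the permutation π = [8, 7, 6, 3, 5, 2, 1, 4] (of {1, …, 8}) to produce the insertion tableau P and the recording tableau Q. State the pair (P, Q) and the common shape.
P = [1, 4] / [2, 5] / [3] / [6] / [7] / [8];  Q = [1, 5] / [2, 8] / [3] / [4] / [6] / [7];  common shape = (2, 2, 1, 1, 1, 1)

Row-insert the values π_1, π_2, … into P one at a time, bumping the leftmost entry strictly greater than the inserted value down to the next row. The recording tableau Q records, in position (i, j), the step at which that cell was added to P.
  Insert 8 (step 1): P = [8];  Q = [1]
  Insert 7 (step 2): P = [7] / [8];  Q = [1] / [2]
  Insert 6 (step 3): P = [6] / [7] / [8];  Q = [1] / [2] / [3]
  Insert 3 (step 4): P = [3] / [6] / [7] / [8];  Q = [1] / [2] / [3] / [4]
  Insert 5 (step 5): P = [3, 5] / [6] / [7] / [8];  Q = [1, 5] / [2] / [3] / [4]
  Insert 2 (step 6): P = [2, 5] / [3] / [6] / [7] / [8];  Q = [1, 5] / [2] / [3] / [4] / [6]
  Insert 1 (step 7): P = [1, 5] / [2] / [3] / [6] / [7] / [8];  Q = [1, 5] / [2] / [3] / [4] / [6] / [7]
  Insert 4 (step 8): P = [1, 4] / [2, 5] / [3] / [6] / [7] / [8];  Q = [1, 5] / [2, 8] / [3] / [4] / [6] / [7]
Final shape: (2, 2, 1, 1, 1, 1).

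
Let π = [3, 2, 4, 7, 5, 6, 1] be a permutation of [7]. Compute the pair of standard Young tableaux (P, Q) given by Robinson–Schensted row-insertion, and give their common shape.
P = [1, 4, 5, 6] / [2, 7] / [3];  Q = [1, 3, 4, 6] / [2, 5] / [7];  common shape = (4, 2, 1)

Row-insert the values π_1, π_2, … into P one at a time, bumping the leftmost entry strictly greater than the inserted value down to the next row. The recording tableau Q records, in position (i, j), the step at which that cell was added to P.
  Insert 3 (step 1): P = [3];  Q = [1]
  Insert 2 (step 2): P = [2] / [3];  Q = [1] / [2]
  Insert 4 (step 3): P = [2, 4] / [3];  Q = [1, 3] / [2]
  Insert 7 (step 4): P = [2, 4, 7] / [3];  Q = [1, 3, 4] / [2]
  Insert 5 (step 5): P = [2, 4, 5] / [3, 7];  Q = [1, 3, 4] / [2, 5]
  Insert 6 (step 6): P = [2, 4, 5, 6] / [3, 7];  Q = [1, 3, 4, 6] / [2, 5]
  Insert 1 (step 7): P = [1, 4, 5, 6] / [2, 7] / [3];  Q = [1, 3, 4, 6] / [2, 5] / [7]
Final shape: (4, 2, 1).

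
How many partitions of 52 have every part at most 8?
p(52, parts ≤ 8) = 37638

Use the recurrence p(n, m) = p(n, m−1) + p(n−m, m): either the largest part is < m (count p(n, m−1)) or the largest part is exactly m (remove one copy of m, count p(n−m, m)). With p(0, ·) = 1 this gives p(52, parts ≤ 8) = 37638. (By conjugating Young diagrams, this also counts partitions of 52 into at most 8 parts.)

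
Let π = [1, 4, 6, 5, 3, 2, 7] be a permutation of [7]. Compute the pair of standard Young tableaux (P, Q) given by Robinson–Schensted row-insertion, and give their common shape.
P = [1, 2, 5, 7] / [3] / [4] / [6];  Q = [1, 2, 3, 7] / [4] / [5] / [6];  common shape = (4, 1, 1, 1)

Row-insert the values π_1, π_2, … into P one at a time, bumping the leftmost entry strictly greater than the inserted value down to the next row. The recording tableau Q records, in position (i, j), the step at which that cell was added to P.
  Insert 1 (step 1): P = [1];  Q = [1]
  Insert 4 (step 2): P = [1, 4];  Q = [1, 2]
  Insert 6 (step 3): P = [1, 4, 6];  Q = [1, 2, 3]
  Insert 5 (step 4): P = [1, 4, 5] / [6];  Q = [1, 2, 3] / [4]
  Insert 3 (step 5): P = [1, 3, 5] / [4] / [6];  Q = [1, 2, 3] / [4] / [5]
  Insert 2 (step 6): P = [1, 2, 5] / [3] / [4] / [6];  Q = [1, 2, 3] / [4] / [5] / [6]
  Insert 7 (step 7): P = [1, 2, 5, 7] / [3] / [4] / [6];  Q = [1, 2, 3, 7] / [4] / [5] / [6]
Final shape: (4, 1, 1, 1).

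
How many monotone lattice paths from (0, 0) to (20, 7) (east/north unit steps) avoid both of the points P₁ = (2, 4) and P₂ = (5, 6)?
Number of paths = 863088

Inclusion–exclusion. Total paths: C(27, 20) = 888030. Through P₁: C(6, 2)·C(21, 18) = 19950. Through P₂: C(11, 5)·C(16, 15) = 7392. Since P₁ is strictly southwest of P₂, a monotone path through both must visit P₁ then P₂; paths through both = C(6, 2)·C(5, 3)·C(16, 15) = 2400. Avoid both = 888030 − 19950 − 7392 + 2400 = 863088.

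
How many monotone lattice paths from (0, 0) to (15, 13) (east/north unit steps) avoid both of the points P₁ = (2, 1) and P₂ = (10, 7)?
Number of paths = 17018442

Inclusion–exclusion. Total paths: C(28, 15) = 37442160. Through P₁: C(3, 2)·C(25, 13) = 15600900. Through P₂: C(17, 10)·C(11, 5) = 8984976. Since P₁ is strictly southwest of P₂, a monotone path through both must visit P₁ then P₂; paths through both = C(3, 2)·C(14, 8)·C(11, 5) = 4162158. Avoid both = 37442160 − 15600900 − 8984976 + 4162158 = 17018442.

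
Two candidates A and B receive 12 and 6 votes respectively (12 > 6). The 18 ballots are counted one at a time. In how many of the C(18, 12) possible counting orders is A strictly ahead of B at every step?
Strict-lead orderings = 6188

Total orderings of the 18 votes with 12 for A: C(18, 12) = 18564. By the Bertrand ballot formula (Cycle Lemma / reflection principle), the number of orderings in which A is strictly ahead of B throughout is (p − q)/(p + q) · C(p + q, p) = (12 − 6)/(12 + 6) · 18564 = 6188.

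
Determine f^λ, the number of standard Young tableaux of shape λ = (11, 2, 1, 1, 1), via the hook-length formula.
# SYT of shape (11, 2, 1, 1, 1) = 11648

Hook-length formula: f^λ = n! / Π hook(c), product over all cells c of the Young diagram. For λ = (11, 2, 1, 1, 1), n = 16 boxes. Hook lengths by row (left-to-right, top-to-bottom): [15, 11, 9, 8, 7, 6, 5, 4, 3, 2, 1]; [5, 1]; [3]; [2]; [1]. Product of hooks = 1796256000. So f^λ = 16! / 1796256000 = 20922789888000 / 1796256000 = 11648.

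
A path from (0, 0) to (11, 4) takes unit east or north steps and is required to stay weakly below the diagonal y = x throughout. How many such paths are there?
Number of paths = 910

By the reflection principle (André's argument), the number of monotone paths to (11, 4) with n ≤ m that never go above y = x is C(15, 11) − C(15, 12) = 1365 − 455 = 910.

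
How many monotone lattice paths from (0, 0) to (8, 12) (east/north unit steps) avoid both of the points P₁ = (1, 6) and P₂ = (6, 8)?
Number of paths = 71118

Inclusion–exclusion. Total paths: C(20, 8) = 125970. Through P₁: C(7, 1)·C(13, 7) = 12012. Through P₂: C(14, 6)·C(6, 2) = 45045. Since P₁ is strictly southwest of P₂, a monotone path through both must visit P₁ then P₂; paths through both = C(7, 1)·C(7, 5)·C(6, 2) = 2205. Avoid both = 125970 − 12012 − 45045 + 2205 = 71118.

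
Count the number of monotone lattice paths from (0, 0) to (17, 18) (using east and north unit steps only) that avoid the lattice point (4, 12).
Number of paths = 4488187410

Total paths from (0, 0) to (17, 18): C(35, 17) = 4537567650. Paths through (4, 12): (paths (0, 0) → (4, 12)) × (paths (4, 12) → (17, 18)) = C(16, 4) · C(19, 13) = 1820 · 27132 = 49380240. Avoidance count = 4537567650 − 49380240 = 4488187410.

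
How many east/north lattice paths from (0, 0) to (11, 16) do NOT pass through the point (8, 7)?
Number of paths = 11622195

Total paths from (0, 0) to (11, 16): C(27, 11) = 13037895. Paths through (8, 7): (paths (0, 0) → (8, 7)) × (paths (8, 7) → (11, 16)) = C(15, 8) · C(12, 3) = 6435 · 220 = 1415700. Avoidance count = 13037895 − 1415700 = 11622195.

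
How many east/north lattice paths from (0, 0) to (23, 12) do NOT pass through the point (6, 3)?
Number of paths = 571989600

Total paths from (0, 0) to (23, 12): C(35, 23) = 834451800. Paths through (6, 3): (paths (0, 0) → (6, 3)) × (paths (6, 3) → (23, 12)) = C(9, 6) · C(26, 17) = 84 · 3124550 = 262462200. Avoidance count = 834451800 − 262462200 = 571989600.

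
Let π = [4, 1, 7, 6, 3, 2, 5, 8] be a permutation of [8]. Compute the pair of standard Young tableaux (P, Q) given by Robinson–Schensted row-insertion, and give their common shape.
P = [1, 2, 5, 8] / [3, 6] / [4] / [7];  Q = [1, 3, 7, 8] / [2, 4] / [5] / [6];  common shape = (4, 2, 1, 1)

Row-insert the values π_1, π_2, … into P one at a time, bumping the leftmost entry strictly greater than the inserted value down to the next row. The recording tableau Q records, in position (i, j), the step at which that cell was added to P.
  Insert 4 (step 1): P = [4];  Q = [1]
  Insert 1 (step 2): P = [1] / [4];  Q = [1] / [2]
  Insert 7 (step 3): P = [1, 7] / [4];  Q = [1, 3] / [2]
  Insert 6 (step 4): P = [1, 6] / [4, 7];  Q = [1, 3] / [2, 4]
  Insert 3 (step 5): P = [1, 3] / [4, 6] / [7];  Q = [1, 3] / [2, 4] / [5]
  Insert 2 (step 6): P = [1, 2] / [3, 6] / [4] / [7];  Q = [1, 3] / [2, 4] / [5] / [6]
  Insert 5 (step 7): P = [1, 2, 5] / [3, 6] / [4] / [7];  Q = [1, 3, 7] / [2, 4] / [5] / [6]
  Insert 8 (step 8): P = [1, 2, 5, 8] / [3, 6] / [4] / [7];  Q = [1, 3, 7, 8] / [2, 4] / [5] / [6]
Final shape: (4, 2, 1, 1).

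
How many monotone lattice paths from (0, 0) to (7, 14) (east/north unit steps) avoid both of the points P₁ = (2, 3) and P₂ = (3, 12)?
Number of paths = 67275

Inclusion–exclusion. Total paths: C(21, 7) = 116280. Through P₁: C(5, 2)·C(16, 5) = 43680. Through P₂: C(15, 3)·C(6, 4) = 6825. Since P₁ is strictly southwest of P₂, a monotone path through both must visit P₁ then P₂; paths through both = C(5, 2)·C(10, 1)·C(6, 4) = 1500. Avoid both = 116280 − 43680 − 6825 + 1500 = 67275.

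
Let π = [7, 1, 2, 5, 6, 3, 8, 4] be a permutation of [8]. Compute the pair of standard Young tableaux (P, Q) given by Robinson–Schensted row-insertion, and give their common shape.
P = [1, 2, 3, 4, 8] / [5, 6] / [7];  Q = [1, 3, 4, 5, 7] / [2, 8] / [6];  common shape = (5, 2, 1)

Row-insert the values π_1, π_2, … into P one at a time, bumping the leftmost entry strictly greater than the inserted value down to the next row. The recording tableau Q records, in position (i, j), the step at which that cell was added to P.
  Insert 7 (step 1): P = [7];  Q = [1]
  Insert 1 (step 2): P = [1] / [7];  Q = [1] / [2]
  Insert 2 (step 3): P = [1, 2] / [7];  Q = [1, 3] / [2]
  Insert 5 (step 4): P = [1, 2, 5] / [7];  Q = [1, 3, 4] / [2]
  Insert 6 (step 5): P = [1, 2, 5, 6] / [7];  Q = [1, 3, 4, 5] / [2]
  Insert 3 (step 6): P = [1, 2, 3, 6] / [5] / [7];  Q = [1, 3, 4, 5] / [2] / [6]
  Insert 8 (step 7): P = [1, 2, 3, 6, 8] / [5] / [7];  Q = [1, 3, 4, 5, 7] / [2] / [6]
  Insert 4 (step 8): P = [1, 2, 3, 4, 8] / [5, 6] / [7];  Q = [1, 3, 4, 5, 7] / [2, 8] / [6]
Final shape: (5, 2, 1).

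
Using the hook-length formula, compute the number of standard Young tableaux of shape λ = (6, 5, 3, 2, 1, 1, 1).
# SYT of shape (6, 5, 3, 2, 1, 1, 1) = 58198140

Hook-length formula: f^λ = n! / Π hook(c), product over all cells c of the Young diagram. For λ = (6, 5, 3, 2, 1, 1, 1), n = 19 boxes. Hook lengths by row (left-to-right, top-to-bottom): [12, 8, 6, 4, 3, 1]; [10, 6, 4, 2, 1]; [7, 3, 1]; [5, 1]; [3]; [2]; [1]. Product of hooks = 2090188800. So f^λ = 19! / 2090188800 = 121645100408832000 / 2090188800 = 58198140.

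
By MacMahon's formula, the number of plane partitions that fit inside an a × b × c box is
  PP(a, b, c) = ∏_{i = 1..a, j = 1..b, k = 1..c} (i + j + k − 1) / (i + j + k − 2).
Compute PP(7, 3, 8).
PP(7, 3, 8) = 4971151900

Evaluate the triple product over i = 1..7, j = 1..3, k = 1..8. The factors are (2/1) · (3/2) · (4/3) · (5/4) · (6/5) · (7/6) · (8/7) · (9/8) · … (168 factors total). The numerators and denominators telescope so the product is an integer; carrying out the multiplication exactly gives PP(7, 3, 8) = 4971151900.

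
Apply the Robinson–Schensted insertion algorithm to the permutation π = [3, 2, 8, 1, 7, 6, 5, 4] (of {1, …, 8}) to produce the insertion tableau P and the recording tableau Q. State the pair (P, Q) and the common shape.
P = [1, 4] / [2, 5] / [3, 6] / [7] / [8];  Q = [1, 3] / [2, 5] / [4, 6] / [7] / [8];  common shape = (2, 2, 2, 1, 1)

Row-insert the values π_1, π_2, … into P one at a time, bumping the leftmost entry strictly greater than the inserted value down to the next row. The recording tableau Q records, in position (i, j), the step at which that cell was added to P.
  Insert 3 (step 1): P = [3];  Q = [1]
  Insert 2 (step 2): P = [2] / [3];  Q = [1] / [2]
  Insert 8 (step 3): P = [2, 8] / [3];  Q = [1, 3] / [2]
  Insert 1 (step 4): P = [1, 8] / [2] / [3];  Q = [1, 3] / [2] / [4]
  Insert 7 (step 5): P = [1, 7] / [2, 8] / [3];  Q = [1, 3] / [2, 5] / [4]
  Insert 6 (step 6): P = [1, 6] / [2, 7] / [3, 8];  Q = [1, 3] / [2, 5] / [4, 6]
  Insert 5 (step 7): P = [1, 5] / [2, 6] / [3, 7] / [8];  Q = [1, 3] / [2, 5] / [4, 6] / [7]
  Insert 4 (step 8): P = [1, 4] / [2, 5] / [3, 6] / [7] / [8];  Q = [1, 3] / [2, 5] / [4, 6] / [7] / [8]
Final shape: (2, 2, 2, 1, 1).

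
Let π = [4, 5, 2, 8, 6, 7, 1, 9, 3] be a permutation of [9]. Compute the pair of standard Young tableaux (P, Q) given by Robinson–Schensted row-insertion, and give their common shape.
P = [1, 3, 6, 7, 9] / [2, 5] / [4, 8];  Q = [1, 2, 4, 6, 8] / [3, 5] / [7, 9];  common shape = (5, 2, 2)

Row-insert the values π_1, π_2, … into P one at a time, bumping the leftmost entry strictly greater than the inserted value down to the next row. The recording tableau Q records, in position (i, j), the step at which that cell was added to P.
  Insert 4 (step 1): P = [4];  Q = [1]
  Insert 5 (step 2): P = [4, 5];  Q = [1, 2]
  Insert 2 (step 3): P = [2, 5] / [4];  Q = [1, 2] / [3]
  Insert 8 (step 4): P = [2, 5, 8] / [4];  Q = [1, 2, 4] / [3]
  Insert 6 (step 5): P = [2, 5, 6] / [4, 8];  Q = [1, 2, 4] / [3, 5]
  Insert 7 (step 6): P = [2, 5, 6, 7] / [4, 8];  Q = [1, 2, 4, 6] / [3, 5]
  Insert 1 (step 7): P = [1, 5, 6, 7] / [2, 8] / [4];  Q = [1, 2, 4, 6] / [3, 5] / [7]
  Insert 9 (step 8): P = [1, 5, 6, 7, 9] / [2, 8] / [4];  Q = [1, 2, 4, 6, 8] / [3, 5] / [7]
  Insert 3 (step 9): P = [1, 3, 6, 7, 9] / [2, 5] / [4, 8];  Q = [1, 2, 4, 6, 8] / [3, 5] / [7, 9]
Final shape: (5, 2, 2).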